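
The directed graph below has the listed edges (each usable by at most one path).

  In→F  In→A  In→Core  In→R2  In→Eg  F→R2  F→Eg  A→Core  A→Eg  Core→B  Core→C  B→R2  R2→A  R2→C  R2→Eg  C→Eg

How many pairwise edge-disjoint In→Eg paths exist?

5

Assign every edge capacity 1; by Menger, the answer equals the max flow.
Path In→Eg (+1); total 1.
Path In→F→Eg (+1); total 2.
Path In→A→Eg (+1); total 3.
Path In→R2→Eg (+1); total 4.
Path In→Core→C→Eg (+1); total 5.
No residual In→Eg path; max flow = 5.
Certifying cut of size 5: {In→A, In→Core, In→Eg, In→F, In→R2}.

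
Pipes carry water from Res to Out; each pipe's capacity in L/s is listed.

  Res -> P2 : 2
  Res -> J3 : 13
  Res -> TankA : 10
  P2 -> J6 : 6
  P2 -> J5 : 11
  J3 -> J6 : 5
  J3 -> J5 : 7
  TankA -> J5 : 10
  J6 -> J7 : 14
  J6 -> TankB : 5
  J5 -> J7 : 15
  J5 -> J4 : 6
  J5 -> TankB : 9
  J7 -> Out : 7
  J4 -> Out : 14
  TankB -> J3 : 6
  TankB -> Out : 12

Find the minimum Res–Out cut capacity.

24

Augment Res→P2→J6→J7→Out: bottleneck 2, flow now 2.
Augment Res→J3→J6→J7→Out: bottleneck 5, flow now 7.
Augment Res→J3→J5→J4→Out: bottleneck 6, flow now 13.
Augment Res→J3→J5→TankB→Out: bottleneck 1, flow now 14.
Augment Res→TankA→J5→TankB→Out: bottleneck 8, flow now 22.
Augment Res→TankA→J5→J7→J6→TankB→Out: bottleneck 2, flow now 24. (uses reverse residual edge)
No augmenting path remains; maximum flow = 24.
By max-flow min-cut, the minimum cut capacity equals the max flow.
In the residual graph, reachable from Res: {Res, J3}.
Min-cut edges: Res→P2 (2), Res→TankA (10), J3→J6 (5), J3→J5 (7); capacity 2 + 10 + 5 + 7 = 24.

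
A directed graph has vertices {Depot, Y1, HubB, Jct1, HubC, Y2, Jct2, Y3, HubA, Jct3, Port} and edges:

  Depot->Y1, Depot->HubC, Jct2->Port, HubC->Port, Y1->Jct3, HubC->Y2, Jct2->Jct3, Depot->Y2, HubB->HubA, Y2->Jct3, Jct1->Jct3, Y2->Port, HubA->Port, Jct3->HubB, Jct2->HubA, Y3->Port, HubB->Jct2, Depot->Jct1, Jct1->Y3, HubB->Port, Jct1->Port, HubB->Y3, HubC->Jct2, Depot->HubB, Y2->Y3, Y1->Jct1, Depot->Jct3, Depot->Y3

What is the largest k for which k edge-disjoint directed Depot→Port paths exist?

6

Assign every edge capacity 1; by Menger, the answer equals the max flow.
Path Depot→HubB→Port (+1); total 1.
Path Depot→Jct1→Port (+1); total 2.
Path Depot→HubC→Port (+1); total 3.
Path Depot→Y2→Port (+1); total 4.
Path Depot→Y3→Port (+1); total 5.
Path Depot→Jct3→HubB→Jct2→Port (+1); total 6.
No residual Depot→Port path; max flow = 6.
Certifying cut of size 6: {Depot→HubB, Depot→HubC, Depot→Y2, Jct1→Port, Jct3→HubB, Y3→Port}.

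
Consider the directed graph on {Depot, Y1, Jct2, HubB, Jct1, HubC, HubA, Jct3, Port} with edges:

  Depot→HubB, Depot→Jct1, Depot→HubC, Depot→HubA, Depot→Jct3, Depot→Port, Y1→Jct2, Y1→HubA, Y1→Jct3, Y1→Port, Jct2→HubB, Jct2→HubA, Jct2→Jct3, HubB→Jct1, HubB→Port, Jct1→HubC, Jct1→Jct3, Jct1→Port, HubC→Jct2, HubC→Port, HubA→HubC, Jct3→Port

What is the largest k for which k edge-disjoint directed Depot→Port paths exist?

Assign every edge capacity 1; by Menger, the answer equals the max flow.
Path Depot→Port (+1); total 1.
Path Depot→HubB→Port (+1); total 2.
Path Depot→Jct1→Port (+1); total 3.
Path Depot→HubC→Port (+1); total 4.
Path Depot→Jct3→Port (+1); total 5.
No residual Depot→Port path; max flow = 5.
Certifying cut of size 5: {Depot→Port, HubB→Port, HubC→Port, Jct1→Port, Jct3→Port}.

5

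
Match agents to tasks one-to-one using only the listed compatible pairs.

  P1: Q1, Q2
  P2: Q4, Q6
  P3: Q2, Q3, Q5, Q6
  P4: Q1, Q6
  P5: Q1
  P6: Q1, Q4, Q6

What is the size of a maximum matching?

5

Unit-capacity flow: source→left, listed edges, right→sink; max matching = max flow.
Augmenting path P1→Q1 (+1); matched 1.
Augmenting path P2→Q4 (+1); matched 2.
Augmenting path P3→Q2 (+1); matched 3.
Augmenting path P4→Q6 (+1); matched 4.
Augmenting path P5→Q1→P1→Q2→P3→Q3 (+1); matched 5.
No augmenting path remains; maximum matching = 5.
König certificate: {P1, P3, Q1, Q4, Q6} is a vertex cover of size 5 (every listed pair touches it), so no matching can be larger.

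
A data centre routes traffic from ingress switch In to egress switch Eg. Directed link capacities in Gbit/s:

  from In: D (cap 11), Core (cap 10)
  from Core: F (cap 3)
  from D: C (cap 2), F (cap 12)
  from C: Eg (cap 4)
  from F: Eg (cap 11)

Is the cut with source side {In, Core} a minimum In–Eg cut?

No — its capacity is 14, but the minimum cut has capacity 13.

Given cut capacity: 11 + 3 = 14.
Augment In→Core→F→Eg: bottleneck 3, flow now 3.
Augment In→D→C→Eg: bottleneck 2, flow now 5.
Augment In→D→F→Eg: bottleneck 8, flow now 13.
No augmenting path remains; maximum flow = 13.
In the residual graph, reachable from In: {In, Core, D, F}.
Min-cut edges: D→C (2), F→Eg (11); capacity 2 + 11 = 13.
Cut capacity 14 exceeds the max flow 13, so it is not minimum.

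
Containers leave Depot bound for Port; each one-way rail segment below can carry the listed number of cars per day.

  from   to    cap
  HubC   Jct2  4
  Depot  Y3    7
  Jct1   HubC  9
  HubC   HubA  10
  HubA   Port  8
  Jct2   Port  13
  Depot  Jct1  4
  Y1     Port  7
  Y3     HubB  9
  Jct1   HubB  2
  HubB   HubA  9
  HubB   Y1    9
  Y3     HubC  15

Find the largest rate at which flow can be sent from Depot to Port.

Augment Depot→Jct1→HubB→Y1→Port: bottleneck 2, flow now 2.
Augment Depot→Jct1→HubC→Jct2→Port: bottleneck 2, flow now 4.
Augment Depot→Y3→HubB→Y1→Port: bottleneck 5, flow now 9.
Augment Depot→Y3→HubB→HubA→Port: bottleneck 2, flow now 11.
No augmenting path remains; maximum flow = 11.
In the residual graph, reachable from Depot: {Depot}.
Min-cut edges: Depot→Jct1 (4), Depot→Y3 (7); capacity 4 + 7 = 11.
This cut is saturated, so no flow can exceed 11.

11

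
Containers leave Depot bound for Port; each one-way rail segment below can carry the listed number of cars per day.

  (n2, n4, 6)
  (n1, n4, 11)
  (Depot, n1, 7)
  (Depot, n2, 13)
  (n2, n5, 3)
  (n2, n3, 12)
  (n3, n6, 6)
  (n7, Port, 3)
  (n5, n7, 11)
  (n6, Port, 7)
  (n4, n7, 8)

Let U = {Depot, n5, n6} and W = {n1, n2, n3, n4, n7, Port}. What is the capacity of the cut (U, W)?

Edges leaving {Depot, n5, n6}: Depot→n1 (7), Depot→n2 (13), n5→n7 (11), n6→Port (7).
Cut capacity = 7 + 13 + 11 + 7 = 38.

38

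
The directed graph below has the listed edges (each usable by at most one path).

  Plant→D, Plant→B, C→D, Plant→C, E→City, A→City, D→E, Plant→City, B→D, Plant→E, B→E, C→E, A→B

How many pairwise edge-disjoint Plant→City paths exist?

Assign every edge capacity 1; by Menger, the answer equals the max flow.
Path Plant→City (+1); total 1.
Path Plant→E→City (+1); total 2.
No residual Plant→City path; max flow = 2.
Certifying cut of size 2: {E→City, Plant→City}.

2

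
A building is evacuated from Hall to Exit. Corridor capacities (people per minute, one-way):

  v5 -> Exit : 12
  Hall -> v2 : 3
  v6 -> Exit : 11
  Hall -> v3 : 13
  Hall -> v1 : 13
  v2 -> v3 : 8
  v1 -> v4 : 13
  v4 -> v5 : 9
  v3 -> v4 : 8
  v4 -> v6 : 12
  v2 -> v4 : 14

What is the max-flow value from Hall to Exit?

20

Augment Hall→v1→v4→v5→Exit: bottleneck 9, flow now 9.
Augment Hall→v1→v4→v6→Exit: bottleneck 4, flow now 13.
Augment Hall→v2→v4→v6→Exit: bottleneck 3, flow now 16.
Augment Hall→v3→v4→v6→Exit: bottleneck 4, flow now 20.
No augmenting path remains; maximum flow = 20.
In the residual graph, reachable from Hall: {Hall, v1, v2, v3, v4, v6}.
Min-cut edges: v4→v5 (9), v6→Exit (11); capacity 9 + 11 = 20.
This cut is saturated, so no flow can exceed 20.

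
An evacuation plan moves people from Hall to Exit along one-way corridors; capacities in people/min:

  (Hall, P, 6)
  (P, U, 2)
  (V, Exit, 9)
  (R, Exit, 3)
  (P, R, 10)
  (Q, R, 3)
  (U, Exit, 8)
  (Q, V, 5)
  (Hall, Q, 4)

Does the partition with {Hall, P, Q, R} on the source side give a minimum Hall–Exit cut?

No — its capacity is 10, but the minimum cut has capacity 9.

Given cut capacity: 2 + 5 + 3 = 10.
Augment Hall→P→R→Exit: bottleneck 3, flow now 3.
Augment Hall→P→U→Exit: bottleneck 2, flow now 5.
Augment Hall→Q→V→Exit: bottleneck 4, flow now 9.
No augmenting path remains; maximum flow = 9.
In the residual graph, reachable from Hall: {Hall, P, R}.
Min-cut edges: Hall→Q (4), P→U (2), R→Exit (3); capacity 4 + 2 + 3 = 9.
Cut capacity 10 exceeds the max flow 9, so it is not minimum.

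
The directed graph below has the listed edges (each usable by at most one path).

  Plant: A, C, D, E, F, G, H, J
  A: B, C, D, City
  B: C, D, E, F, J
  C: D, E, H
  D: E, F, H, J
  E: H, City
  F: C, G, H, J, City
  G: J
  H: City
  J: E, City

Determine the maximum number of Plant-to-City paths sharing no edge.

Assign every edge capacity 1; by Menger, the answer equals the max flow.
Path Plant→A→City (+1); total 1.
Path Plant→E→City (+1); total 2.
Path Plant→F→City (+1); total 3.
Path Plant→H→City (+1); total 4.
Path Plant→J→City (+1); total 5.
No residual Plant→City path; max flow = 5.
Certifying cut of size 5: {E→City, F→City, H→City, J→City, Plant→A}.

5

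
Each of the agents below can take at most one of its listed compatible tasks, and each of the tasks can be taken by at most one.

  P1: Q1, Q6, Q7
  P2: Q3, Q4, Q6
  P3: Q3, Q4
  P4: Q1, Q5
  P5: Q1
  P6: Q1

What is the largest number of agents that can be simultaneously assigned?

Unit-capacity flow: source→left, listed edges, right→sink; max matching = max flow.
Augmenting path P1→Q1 (+1); matched 1.
Augmenting path P2→Q3 (+1); matched 2.
Augmenting path P3→Q4 (+1); matched 3.
Augmenting path P4→Q5 (+1); matched 4.
Augmenting path P5→Q1→P1→Q6 (+1); matched 5.
No augmenting path remains; maximum matching = 5.
König certificate: {P1, P2, P3, P4, Q1} is a vertex cover of size 5 (every listed pair touches it), so no matching can be larger.

5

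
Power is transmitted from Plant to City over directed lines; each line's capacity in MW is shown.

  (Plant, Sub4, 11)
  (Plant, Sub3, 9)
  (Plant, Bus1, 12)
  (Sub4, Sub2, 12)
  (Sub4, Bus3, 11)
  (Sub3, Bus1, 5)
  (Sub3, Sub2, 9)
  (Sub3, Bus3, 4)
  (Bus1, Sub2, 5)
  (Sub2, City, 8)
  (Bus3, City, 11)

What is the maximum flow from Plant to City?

Augment Plant→Sub4→Sub2→City: bottleneck 8, flow now 8.
Augment Plant→Sub4→Bus3→City: bottleneck 3, flow now 11.
Augment Plant→Sub3→Bus3→City: bottleneck 4, flow now 15.
Augment Plant→Sub3→Sub2→Sub4→Bus3→City: bottleneck 4, flow now 19. (uses reverse residual edge)
No augmenting path remains; maximum flow = 19.
In the residual graph, reachable from Plant: {Plant, Sub4, Sub3, Bus1, Sub2, Bus3}.
Min-cut edges: Sub2→City (8), Bus3→City (11); capacity 8 + 11 = 19.
This cut is saturated, so no flow can exceed 19.

19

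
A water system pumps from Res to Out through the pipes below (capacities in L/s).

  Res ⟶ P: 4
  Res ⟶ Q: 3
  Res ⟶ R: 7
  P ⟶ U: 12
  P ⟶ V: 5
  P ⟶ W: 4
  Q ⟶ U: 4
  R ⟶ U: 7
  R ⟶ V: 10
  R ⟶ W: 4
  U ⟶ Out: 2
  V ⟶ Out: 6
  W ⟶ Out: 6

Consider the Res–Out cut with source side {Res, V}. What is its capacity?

Edges leaving {Res, V}: Res→P (4), Res→Q (3), Res→R (7), V→Out (6).
Cut capacity = 4 + 3 + 7 + 6 = 20.

20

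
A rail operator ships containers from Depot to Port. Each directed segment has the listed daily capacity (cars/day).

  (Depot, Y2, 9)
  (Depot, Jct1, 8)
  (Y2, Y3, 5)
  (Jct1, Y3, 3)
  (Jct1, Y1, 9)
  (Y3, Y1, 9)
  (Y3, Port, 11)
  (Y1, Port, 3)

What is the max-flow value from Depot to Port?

Augment Depot→Y2→Y3→Port: bottleneck 5, flow now 5.
Augment Depot→Jct1→Y3→Port: bottleneck 3, flow now 8.
Augment Depot→Jct1→Y1→Port: bottleneck 3, flow now 11.
No augmenting path remains; maximum flow = 11.
In the residual graph, reachable from Depot: {Depot, Y2, Jct1, Y1}.
Min-cut edges: Y2→Y3 (5), Jct1→Y3 (3), Y1→Port (3); capacity 5 + 3 + 3 = 11.
This cut is saturated, so no flow can exceed 11.

11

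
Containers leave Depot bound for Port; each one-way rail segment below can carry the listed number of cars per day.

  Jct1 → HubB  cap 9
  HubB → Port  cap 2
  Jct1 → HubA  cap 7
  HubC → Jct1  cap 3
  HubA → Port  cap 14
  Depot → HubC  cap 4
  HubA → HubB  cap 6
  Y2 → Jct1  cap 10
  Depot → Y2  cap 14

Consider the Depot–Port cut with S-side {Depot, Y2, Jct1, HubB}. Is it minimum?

Given cut capacity: 4 + 7 + 2 = 13.
Augment Depot→HubC→Jct1→HubB→Port: bottleneck 2, flow now 2.
Augment Depot→HubC→Jct1→HubA→Port: bottleneck 1, flow now 3.
Augment Depot→Y2→Jct1→HubA→Port: bottleneck 6, flow now 9.
No augmenting path remains; maximum flow = 9.
In the residual graph, reachable from Depot: {Depot, HubC, Y2, Jct1, HubB}.
Min-cut edges: Jct1→HubA (7), HubB→Port (2); capacity 7 + 2 = 9.
Cut capacity 13 exceeds the max flow 9, so it is not minimum.

No — its capacity is 13, but the minimum cut has capacity 9.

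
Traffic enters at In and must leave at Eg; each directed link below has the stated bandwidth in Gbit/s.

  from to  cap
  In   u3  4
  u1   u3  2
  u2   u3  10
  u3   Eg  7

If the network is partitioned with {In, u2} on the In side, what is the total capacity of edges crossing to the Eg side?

Edges leaving {In, u2}: In→u3 (4), u2→u3 (10).
Cut capacity = 4 + 10 = 14.

14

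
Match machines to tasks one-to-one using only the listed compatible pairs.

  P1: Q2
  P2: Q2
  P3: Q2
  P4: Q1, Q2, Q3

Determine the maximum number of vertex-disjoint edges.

2

Unit-capacity flow: source→left, listed edges, right→sink; max matching = max flow.
Augmenting path P1→Q2 (+1); matched 1.
Augmenting path P4→Q1 (+1); matched 2.
No augmenting path remains; maximum matching = 2.
König certificate: {P4, Q2} is a vertex cover of size 2 (every listed pair touches it), so no matching can be larger.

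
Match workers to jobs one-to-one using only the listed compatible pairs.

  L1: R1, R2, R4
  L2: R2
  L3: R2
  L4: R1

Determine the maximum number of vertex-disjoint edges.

3

Unit-capacity flow: source→left, listed edges, right→sink; max matching = max flow.
Augmenting path L1→R1 (+1); matched 1.
Augmenting path L2→R2 (+1); matched 2.
Augmenting path L4→R1→L1→R4 (+1); matched 3.
No augmenting path remains; maximum matching = 3.
König certificate: {L1, L4, R2} is a vertex cover of size 3 (every listed pair touches it), so no matching can be larger.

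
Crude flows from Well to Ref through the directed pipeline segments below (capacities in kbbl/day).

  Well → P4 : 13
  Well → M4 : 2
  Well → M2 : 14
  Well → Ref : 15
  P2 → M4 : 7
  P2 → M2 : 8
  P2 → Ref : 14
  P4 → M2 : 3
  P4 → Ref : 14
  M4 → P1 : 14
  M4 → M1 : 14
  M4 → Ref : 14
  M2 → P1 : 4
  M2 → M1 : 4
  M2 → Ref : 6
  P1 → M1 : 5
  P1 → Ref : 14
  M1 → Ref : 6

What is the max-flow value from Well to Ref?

Augment Well→Ref: bottleneck 15, flow now 15.
Augment Well→P4→Ref: bottleneck 13, flow now 28.
Augment Well→M4→Ref: bottleneck 2, flow now 30.
Augment Well→M2→Ref: bottleneck 6, flow now 36.
Augment Well→M2→P1→Ref: bottleneck 4, flow now 40.
Augment Well→M2→M1→Ref: bottleneck 4, flow now 44.
No augmenting path remains; maximum flow = 44.
In the residual graph, reachable from Well: {Well}.
Min-cut edges: Well→P4 (13), Well→M4 (2), Well→M2 (14), Well→Ref (15); capacity 13 + 2 + 14 + 15 = 44.
This cut is saturated, so no flow can exceed 44.

44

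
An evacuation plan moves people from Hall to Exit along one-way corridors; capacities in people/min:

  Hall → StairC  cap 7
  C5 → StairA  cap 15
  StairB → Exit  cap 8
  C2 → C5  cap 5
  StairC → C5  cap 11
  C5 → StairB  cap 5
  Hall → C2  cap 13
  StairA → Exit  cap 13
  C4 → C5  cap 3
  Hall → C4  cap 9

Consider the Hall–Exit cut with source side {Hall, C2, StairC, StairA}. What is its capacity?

Edges leaving {Hall, C2, StairC, StairA}: Hall→C4 (9), C2→C5 (5), StairC→C5 (11), StairA→Exit (13).
Cut capacity = 9 + 5 + 11 + 13 = 38.

38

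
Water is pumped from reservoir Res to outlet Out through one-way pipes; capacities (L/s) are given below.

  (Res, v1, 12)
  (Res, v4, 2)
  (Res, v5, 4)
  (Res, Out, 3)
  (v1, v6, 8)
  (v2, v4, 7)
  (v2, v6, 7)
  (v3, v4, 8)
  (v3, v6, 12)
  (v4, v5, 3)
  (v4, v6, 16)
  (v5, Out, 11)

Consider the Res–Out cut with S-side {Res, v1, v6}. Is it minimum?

Yes — it is a minimum cut (capacity 9).

Given cut capacity: 2 + 4 + 3 = 9.
Augment Res→Out: bottleneck 3, flow now 3.
Augment Res→v5→Out: bottleneck 4, flow now 7.
Augment Res→v4→v5→Out: bottleneck 2, flow now 9.
No augmenting path remains; maximum flow = 9.
Cut capacity 9 equals the max flow, so it is a minimum cut.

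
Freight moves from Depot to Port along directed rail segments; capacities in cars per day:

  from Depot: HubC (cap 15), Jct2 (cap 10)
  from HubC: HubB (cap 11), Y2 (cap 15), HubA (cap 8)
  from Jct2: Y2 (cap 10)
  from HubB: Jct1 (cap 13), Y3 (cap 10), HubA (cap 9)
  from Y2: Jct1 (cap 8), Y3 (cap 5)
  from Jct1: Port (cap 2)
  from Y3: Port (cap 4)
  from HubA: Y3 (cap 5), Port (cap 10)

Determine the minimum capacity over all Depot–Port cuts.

16

Augment Depot→HubC→HubA→Port: bottleneck 8, flow now 8.
Augment Depot→HubC→HubB→Jct1→Port: bottleneck 2, flow now 10.
Augment Depot→HubC→HubB→Y3→Port: bottleneck 4, flow now 14.
Augment Depot→HubC→HubB→HubA→Port: bottleneck 1, flow now 15.
Augment Depot→Jct2→Y2→Jct1→HubB→HubA→Port: bottleneck 1, flow now 16. (uses reverse residual edge)
No augmenting path remains; maximum flow = 16.
By max-flow min-cut, the minimum cut capacity equals the max flow.
In the residual graph, reachable from Depot: {Depot, HubC, Jct2, HubB, Y2, Jct1, Y3, HubA}.
Min-cut edges: Jct1→Port (2), Y3→Port (4), HubA→Port (10); capacity 2 + 4 + 10 = 16.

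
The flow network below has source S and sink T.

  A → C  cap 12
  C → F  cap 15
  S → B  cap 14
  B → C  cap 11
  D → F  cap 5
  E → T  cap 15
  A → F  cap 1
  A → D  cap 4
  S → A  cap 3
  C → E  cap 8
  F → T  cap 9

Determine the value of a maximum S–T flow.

Augment S→A→F→T: bottleneck 1, flow now 1.
Augment S→A→C→E→T: bottleneck 2, flow now 3.
Augment S→B→C→E→T: bottleneck 6, flow now 9.
Augment S→B→C→F→T: bottleneck 5, flow now 14.
No augmenting path remains; maximum flow = 14.
In the residual graph, reachable from S: {S, B}.
Min-cut edges: S→A (3), B→C (11); capacity 3 + 11 = 14.
This cut is saturated, so no flow can exceed 14.

14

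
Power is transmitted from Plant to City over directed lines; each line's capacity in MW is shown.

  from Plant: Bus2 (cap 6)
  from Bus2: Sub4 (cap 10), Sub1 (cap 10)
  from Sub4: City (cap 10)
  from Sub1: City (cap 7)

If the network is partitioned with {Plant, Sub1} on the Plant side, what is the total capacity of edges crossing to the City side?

Edges leaving {Plant, Sub1}: Plant→Bus2 (6), Sub1→City (7).
Cut capacity = 6 + 7 = 13.

13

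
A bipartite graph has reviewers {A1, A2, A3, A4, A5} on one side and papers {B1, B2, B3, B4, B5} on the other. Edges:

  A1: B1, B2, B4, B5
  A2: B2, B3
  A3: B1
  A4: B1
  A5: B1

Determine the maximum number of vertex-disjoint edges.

3

Unit-capacity flow: source→left, listed edges, right→sink; max matching = max flow.
Augmenting path A1→B1 (+1); matched 1.
Augmenting path A2→B2 (+1); matched 2.
Augmenting path A3→B1→A1→B4 (+1); matched 3.
No augmenting path remains; maximum matching = 3.
König certificate: {A1, A2, B1} is a vertex cover of size 3 (every listed pair touches it), so no matching can be larger.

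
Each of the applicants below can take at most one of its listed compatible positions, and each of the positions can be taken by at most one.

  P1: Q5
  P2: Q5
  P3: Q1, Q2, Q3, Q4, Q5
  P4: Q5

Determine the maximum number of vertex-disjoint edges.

2

Unit-capacity flow: source→left, listed edges, right→sink; max matching = max flow.
Augmenting path P1→Q5 (+1); matched 1.
Augmenting path P3→Q1 (+1); matched 2.
No augmenting path remains; maximum matching = 2.
König certificate: {P3, Q5} is a vertex cover of size 2 (every listed pair touches it), so no matching can be larger.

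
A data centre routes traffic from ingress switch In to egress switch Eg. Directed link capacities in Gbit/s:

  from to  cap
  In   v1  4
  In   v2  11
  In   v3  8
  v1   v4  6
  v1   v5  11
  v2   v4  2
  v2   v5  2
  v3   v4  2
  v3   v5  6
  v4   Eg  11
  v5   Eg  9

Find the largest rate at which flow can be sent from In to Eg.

16

Augment In→v1→v4→Eg: bottleneck 4, flow now 4.
Augment In→v2→v4→Eg: bottleneck 2, flow now 6.
Augment In→v2→v5→Eg: bottleneck 2, flow now 8.
Augment In→v3→v4→Eg: bottleneck 2, flow now 10.
Augment In→v3→v5→Eg: bottleneck 6, flow now 16.
No augmenting path remains; maximum flow = 16.
In the residual graph, reachable from In: {In, v2}.
Min-cut edges: In→v1 (4), In→v3 (8), v2→v4 (2), v2→v5 (2); capacity 4 + 8 + 2 + 2 = 16.
This cut is saturated, so no flow can exceed 16.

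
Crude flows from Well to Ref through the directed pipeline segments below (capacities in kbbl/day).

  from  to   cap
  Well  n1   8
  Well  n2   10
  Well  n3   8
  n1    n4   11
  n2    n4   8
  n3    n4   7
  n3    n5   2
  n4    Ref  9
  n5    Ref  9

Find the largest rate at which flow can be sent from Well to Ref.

11

Augment Well→n1→n4→Ref: bottleneck 8, flow now 8.
Augment Well→n2→n4→Ref: bottleneck 1, flow now 9.
Augment Well→n3→n5→Ref: bottleneck 2, flow now 11.
No augmenting path remains; maximum flow = 11.
In the residual graph, reachable from Well: {Well, n1, n2, n3, n4}.
Min-cut edges: n3→n5 (2), n4→Ref (9); capacity 2 + 9 = 11.
This cut is saturated, so no flow can exceed 11.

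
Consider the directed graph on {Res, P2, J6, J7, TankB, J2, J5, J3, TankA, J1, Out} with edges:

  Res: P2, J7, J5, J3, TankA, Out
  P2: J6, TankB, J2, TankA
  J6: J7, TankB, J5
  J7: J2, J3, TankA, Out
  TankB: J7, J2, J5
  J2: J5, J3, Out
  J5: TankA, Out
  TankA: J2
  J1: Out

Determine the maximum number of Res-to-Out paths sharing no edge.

Assign every edge capacity 1; by Menger, the answer equals the max flow.
Path Res→Out (+1); total 1.
Path Res→J7→Out (+1); total 2.
Path Res→J5→Out (+1); total 3.
Path Res→P2→J2→Out (+1); total 4.
No residual Res→Out path; max flow = 4.
Certifying cut of size 4: {J2→Out, J5→Out, J7→Out, Res→Out}.

4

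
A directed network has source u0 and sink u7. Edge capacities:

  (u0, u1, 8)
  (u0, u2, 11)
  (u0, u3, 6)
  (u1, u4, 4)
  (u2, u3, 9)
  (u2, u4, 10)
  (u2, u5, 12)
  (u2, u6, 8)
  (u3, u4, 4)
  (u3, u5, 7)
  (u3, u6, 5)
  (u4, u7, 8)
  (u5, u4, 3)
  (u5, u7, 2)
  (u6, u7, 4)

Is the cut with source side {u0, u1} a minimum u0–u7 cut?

No — its capacity is 21, but the minimum cut has capacity 14.

Given cut capacity: 11 + 6 + 4 = 21.
Augment u0→u1→u4→u7: bottleneck 4, flow now 4.
Augment u0→u2→u4→u7: bottleneck 4, flow now 8.
Augment u0→u2→u5→u7: bottleneck 2, flow now 10.
Augment u0→u2→u6→u7: bottleneck 4, flow now 14.
No augmenting path remains; maximum flow = 14.
In the residual graph, reachable from u0: {u0, u1, u2, u3, u4, u5, u6}.
Min-cut edges: u4→u7 (8), u5→u7 (2), u6→u7 (4); capacity 8 + 2 + 4 = 14.
Cut capacity 21 exceeds the max flow 14, so it is not minimum.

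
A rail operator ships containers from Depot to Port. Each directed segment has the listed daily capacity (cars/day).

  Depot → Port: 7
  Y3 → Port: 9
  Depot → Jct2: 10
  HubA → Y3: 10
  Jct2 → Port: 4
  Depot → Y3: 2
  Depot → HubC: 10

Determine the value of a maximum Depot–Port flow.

Augment Depot→Port: bottleneck 7, flow now 7.
Augment Depot→Jct2→Port: bottleneck 4, flow now 11.
Augment Depot→Y3→Port: bottleneck 2, flow now 13.
No augmenting path remains; maximum flow = 13.
In the residual graph, reachable from Depot: {Depot, HubC, Jct2}.
Min-cut edges: Depot→Y3 (2), Depot→Port (7), Jct2→Port (4); capacity 2 + 7 + 4 = 13.
This cut is saturated, so no flow can exceed 13.

13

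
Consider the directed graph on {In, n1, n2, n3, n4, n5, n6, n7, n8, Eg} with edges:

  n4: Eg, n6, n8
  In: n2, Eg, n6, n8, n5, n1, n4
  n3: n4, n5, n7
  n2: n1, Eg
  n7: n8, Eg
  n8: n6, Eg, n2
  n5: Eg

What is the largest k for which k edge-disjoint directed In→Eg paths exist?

Assign every edge capacity 1; by Menger, the answer equals the max flow.
Path In→Eg (+1); total 1.
Path In→n2→Eg (+1); total 2.
Path In→n4→Eg (+1); total 3.
Path In→n5→Eg (+1); total 4.
Path In→n8→Eg (+1); total 5.
No residual In→Eg path; max flow = 5.
Certifying cut of size 5: {In→Eg, In→n2, In→n4, In→n5, In→n8}.

5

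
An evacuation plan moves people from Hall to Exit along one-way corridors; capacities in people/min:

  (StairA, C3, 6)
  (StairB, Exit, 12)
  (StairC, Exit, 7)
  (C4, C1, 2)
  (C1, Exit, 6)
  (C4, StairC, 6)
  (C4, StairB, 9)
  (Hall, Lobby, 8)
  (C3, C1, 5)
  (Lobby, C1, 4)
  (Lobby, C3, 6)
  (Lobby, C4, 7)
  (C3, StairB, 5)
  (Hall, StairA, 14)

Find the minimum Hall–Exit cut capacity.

14

Augment Hall→Lobby→C1→Exit: bottleneck 4, flow now 4.
Augment Hall→Lobby→C3→StairB→Exit: bottleneck 4, flow now 8.
Augment Hall→StairA→C3→StairB→Exit: bottleneck 1, flow now 9.
Augment Hall→StairA→C3→C1→Exit: bottleneck 2, flow now 11.
Augment Hall→StairA→C3→Lobby→C4→StairC→Exit: bottleneck 3, flow now 14. (uses reverse residual edge)
No augmenting path remains; maximum flow = 14.
By max-flow min-cut, the minimum cut capacity equals the max flow.
In the residual graph, reachable from Hall: {Hall, StairA}.
Min-cut edges: Hall→Lobby (8), StairA→C3 (6); capacity 8 + 6 = 14.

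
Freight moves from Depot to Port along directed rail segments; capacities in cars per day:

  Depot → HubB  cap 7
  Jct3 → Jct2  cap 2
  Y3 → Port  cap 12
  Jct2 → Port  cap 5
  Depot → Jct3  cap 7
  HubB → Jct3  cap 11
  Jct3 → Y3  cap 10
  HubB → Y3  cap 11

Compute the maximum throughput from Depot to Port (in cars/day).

Augment Depot→HubB→Y3→Port: bottleneck 7, flow now 7.
Augment Depot→Jct3→Y3→Port: bottleneck 5, flow now 12.
Augment Depot→Jct3→Jct2→Port: bottleneck 2, flow now 14.
No augmenting path remains; maximum flow = 14.
In the residual graph, reachable from Depot: {Depot}.
Min-cut edges: Depot→HubB (7), Depot→Jct3 (7); capacity 7 + 7 = 14.
This cut is saturated, so no flow can exceed 14.

14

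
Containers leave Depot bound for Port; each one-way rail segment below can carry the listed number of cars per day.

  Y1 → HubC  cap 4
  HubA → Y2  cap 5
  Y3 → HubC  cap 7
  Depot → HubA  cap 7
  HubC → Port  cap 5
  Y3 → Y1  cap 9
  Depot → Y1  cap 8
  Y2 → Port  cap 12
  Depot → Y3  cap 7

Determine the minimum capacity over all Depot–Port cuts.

10

Augment Depot→HubA→Y2→Port: bottleneck 5, flow now 5.
Augment Depot→Y1→HubC→Port: bottleneck 4, flow now 9.
Augment Depot→Y3→HubC→Port: bottleneck 1, flow now 10.
No augmenting path remains; maximum flow = 10.
By max-flow min-cut, the minimum cut capacity equals the max flow.
In the residual graph, reachable from Depot: {Depot, HubA, Y1, Y3, HubC}.
Min-cut edges: HubA→Y2 (5), HubC→Port (5); capacity 5 + 5 = 10.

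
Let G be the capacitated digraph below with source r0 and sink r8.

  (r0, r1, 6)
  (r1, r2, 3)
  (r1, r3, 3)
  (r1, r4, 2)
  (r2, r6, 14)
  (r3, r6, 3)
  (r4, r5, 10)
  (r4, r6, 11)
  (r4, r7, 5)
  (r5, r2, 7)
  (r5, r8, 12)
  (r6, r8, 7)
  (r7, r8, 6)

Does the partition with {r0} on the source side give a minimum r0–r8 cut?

Given cut capacity: 6 = 6.
Augment r0→r1→r2→r6→r8: bottleneck 3, flow now 3.
Augment r0→r1→r3→r6→r8: bottleneck 3, flow now 6.
No augmenting path remains; maximum flow = 6.
Cut capacity 6 equals the max flow, so it is a minimum cut.

Yes — it is a minimum cut (capacity 6).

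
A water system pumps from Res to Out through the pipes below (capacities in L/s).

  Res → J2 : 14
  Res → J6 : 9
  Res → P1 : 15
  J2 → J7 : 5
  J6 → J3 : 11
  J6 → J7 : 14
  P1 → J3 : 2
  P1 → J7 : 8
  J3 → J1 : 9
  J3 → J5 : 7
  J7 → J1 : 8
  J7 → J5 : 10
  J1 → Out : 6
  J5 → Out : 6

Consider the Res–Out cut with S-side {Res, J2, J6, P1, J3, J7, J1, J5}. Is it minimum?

Given cut capacity: 6 + 6 = 12.
Augment Res→J2→J7→J1→Out: bottleneck 5, flow now 5.
Augment Res→J6→J3→J1→Out: bottleneck 1, flow now 6.
Augment Res→J6→J3→J5→Out: bottleneck 6, flow now 12.
No augmenting path remains; maximum flow = 12.
Cut capacity 12 equals the max flow, so it is a minimum cut.

Yes — it is a minimum cut (capacity 12).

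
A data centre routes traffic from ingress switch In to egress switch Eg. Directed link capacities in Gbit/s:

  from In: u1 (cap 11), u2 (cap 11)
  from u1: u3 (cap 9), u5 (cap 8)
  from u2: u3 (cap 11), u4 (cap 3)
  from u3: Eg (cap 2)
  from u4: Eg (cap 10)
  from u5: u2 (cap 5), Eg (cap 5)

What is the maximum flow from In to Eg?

10

Augment In→u1→u3→Eg: bottleneck 2, flow now 2.
Augment In→u1→u5→Eg: bottleneck 5, flow now 7.
Augment In→u2→u4→Eg: bottleneck 3, flow now 10.
No augmenting path remains; maximum flow = 10.
In the residual graph, reachable from In: {In, u1, u2, u3, u5}.
Min-cut edges: u2→u4 (3), u3→Eg (2), u5→Eg (5); capacity 3 + 2 + 5 = 10.
This cut is saturated, so no flow can exceed 10.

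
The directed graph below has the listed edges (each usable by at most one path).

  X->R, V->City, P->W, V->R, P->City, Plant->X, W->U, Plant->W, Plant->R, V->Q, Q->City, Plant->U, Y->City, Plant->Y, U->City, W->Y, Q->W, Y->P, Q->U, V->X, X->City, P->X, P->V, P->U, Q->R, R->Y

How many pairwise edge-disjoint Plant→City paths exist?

4

Assign every edge capacity 1; by Menger, the answer equals the max flow.
Path Plant→U→City (+1); total 1.
Path Plant→X→City (+1); total 2.
Path Plant→Y→City (+1); total 3.
Path Plant→R→Y→P→City (+1); total 4.
No residual Plant→City path; max flow = 4.
Certifying cut of size 4: {Plant→X, U→City, Y→City, Y→P}.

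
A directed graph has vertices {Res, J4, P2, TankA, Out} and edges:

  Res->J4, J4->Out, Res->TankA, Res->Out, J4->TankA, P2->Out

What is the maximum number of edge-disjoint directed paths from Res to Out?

2

Assign every edge capacity 1; by Menger, the answer equals the max flow.
Path Res→Out (+1); total 1.
Path Res→J4→Out (+1); total 2.
No residual Res→Out path; max flow = 2.
Certifying cut of size 2: {Res→J4, Res→Out}.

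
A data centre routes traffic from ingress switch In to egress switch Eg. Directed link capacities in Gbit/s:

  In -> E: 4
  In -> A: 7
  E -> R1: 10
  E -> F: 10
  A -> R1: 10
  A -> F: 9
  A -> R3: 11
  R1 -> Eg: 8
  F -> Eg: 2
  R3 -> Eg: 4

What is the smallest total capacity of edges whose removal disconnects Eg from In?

11

Augment In→E→R1→Eg: bottleneck 4, flow now 4.
Augment In→A→R1→Eg: bottleneck 4, flow now 8.
Augment In→A→F→Eg: bottleneck 2, flow now 10.
Augment In→A→R3→Eg: bottleneck 1, flow now 11.
No augmenting path remains; maximum flow = 11.
By max-flow min-cut, the minimum cut capacity equals the max flow.
In the residual graph, reachable from In: {In}.
Min-cut edges: In→E (4), In→A (7); capacity 4 + 7 = 11.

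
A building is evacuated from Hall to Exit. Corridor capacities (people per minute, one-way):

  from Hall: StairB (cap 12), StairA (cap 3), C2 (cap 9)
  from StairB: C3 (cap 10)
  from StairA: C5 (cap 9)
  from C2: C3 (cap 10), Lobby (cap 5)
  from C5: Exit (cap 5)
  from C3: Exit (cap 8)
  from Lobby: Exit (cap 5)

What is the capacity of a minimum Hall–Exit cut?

16

Augment Hall→StairB→C3→Exit: bottleneck 8, flow now 8.
Augment Hall→StairA→C5→Exit: bottleneck 3, flow now 11.
Augment Hall→C2→Lobby→Exit: bottleneck 5, flow now 16.
No augmenting path remains; maximum flow = 16.
By max-flow min-cut, the minimum cut capacity equals the max flow.
In the residual graph, reachable from Hall: {Hall, StairB, C2, C3}.
Min-cut edges: Hall→StairA (3), C2→Lobby (5), C3→Exit (8); capacity 3 + 5 + 8 = 16.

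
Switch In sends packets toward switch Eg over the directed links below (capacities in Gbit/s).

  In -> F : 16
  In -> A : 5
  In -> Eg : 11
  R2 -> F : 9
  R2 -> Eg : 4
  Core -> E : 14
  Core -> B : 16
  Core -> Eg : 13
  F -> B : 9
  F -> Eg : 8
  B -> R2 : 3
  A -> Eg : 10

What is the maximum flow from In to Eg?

Augment In→Eg: bottleneck 11, flow now 11.
Augment In→F→Eg: bottleneck 8, flow now 19.
Augment In→A→Eg: bottleneck 5, flow now 24.
Augment In→F→B→R2→Eg: bottleneck 3, flow now 27.
No augmenting path remains; maximum flow = 27.
In the residual graph, reachable from In: {In, F, B}.
Min-cut edges: In→A (5), In→Eg (11), F→Eg (8), B→R2 (3); capacity 5 + 11 + 8 + 3 = 27.
This cut is saturated, so no flow can exceed 27.

27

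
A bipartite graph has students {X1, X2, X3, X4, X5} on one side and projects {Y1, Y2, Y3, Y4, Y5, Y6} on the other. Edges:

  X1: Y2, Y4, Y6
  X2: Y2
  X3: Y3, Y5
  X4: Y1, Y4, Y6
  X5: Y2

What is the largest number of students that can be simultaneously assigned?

Unit-capacity flow: source→left, listed edges, right→sink; max matching = max flow.
Augmenting path X1→Y2 (+1); matched 1.
Augmenting path X3→Y3 (+1); matched 2.
Augmenting path X4→Y1 (+1); matched 3.
Augmenting path X2→Y2→X1→Y4 (+1); matched 4.
No augmenting path remains; maximum matching = 4.
König certificate: {X1, X3, X4, Y2} is a vertex cover of size 4 (every listed pair touches it), so no matching can be larger.

4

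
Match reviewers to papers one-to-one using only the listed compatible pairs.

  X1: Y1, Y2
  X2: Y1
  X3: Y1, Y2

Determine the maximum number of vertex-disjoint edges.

2

Unit-capacity flow: source→left, listed edges, right→sink; max matching = max flow.
Augmenting path X1→Y1 (+1); matched 1.
Augmenting path X3→Y2 (+1); matched 2.
No augmenting path remains; maximum matching = 2.
König certificate: {Y1, Y2} is a vertex cover of size 2 (every listed pair touches it), so no matching can be larger.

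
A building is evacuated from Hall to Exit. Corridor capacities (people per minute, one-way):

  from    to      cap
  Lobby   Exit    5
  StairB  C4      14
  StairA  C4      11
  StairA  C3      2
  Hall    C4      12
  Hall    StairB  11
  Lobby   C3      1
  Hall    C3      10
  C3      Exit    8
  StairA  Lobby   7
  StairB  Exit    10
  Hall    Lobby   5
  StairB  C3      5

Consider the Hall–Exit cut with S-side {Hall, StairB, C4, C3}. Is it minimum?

Yes — it is a minimum cut (capacity 23).

Given cut capacity: 5 + 10 + 8 = 23.
Augment Hall→StairB→Exit: bottleneck 10, flow now 10.
Augment Hall→C3→Exit: bottleneck 8, flow now 18.
Augment Hall→Lobby→Exit: bottleneck 5, flow now 23.
No augmenting path remains; maximum flow = 23.
Cut capacity 23 equals the max flow, so it is a minimum cut.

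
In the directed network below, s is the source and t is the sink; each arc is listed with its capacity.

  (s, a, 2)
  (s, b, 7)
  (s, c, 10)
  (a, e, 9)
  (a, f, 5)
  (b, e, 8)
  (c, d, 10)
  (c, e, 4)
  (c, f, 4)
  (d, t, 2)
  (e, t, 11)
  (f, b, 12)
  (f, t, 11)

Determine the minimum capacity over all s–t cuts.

19

Augment s→a→e→t: bottleneck 2, flow now 2.
Augment s→b→e→t: bottleneck 7, flow now 9.
Augment s→c→d→t: bottleneck 2, flow now 11.
Augment s→c→e→t: bottleneck 2, flow now 13.
Augment s→c→f→t: bottleneck 4, flow now 17.
Augment s→c→e→a→f→t: bottleneck 2, flow now 19. (uses reverse residual edge)
No augmenting path remains; maximum flow = 19.
By max-flow min-cut, the minimum cut capacity equals the max flow.
In the residual graph, reachable from s: {s}.
Min-cut edges: s→a (2), s→b (7), s→c (10); capacity 2 + 7 + 10 = 19.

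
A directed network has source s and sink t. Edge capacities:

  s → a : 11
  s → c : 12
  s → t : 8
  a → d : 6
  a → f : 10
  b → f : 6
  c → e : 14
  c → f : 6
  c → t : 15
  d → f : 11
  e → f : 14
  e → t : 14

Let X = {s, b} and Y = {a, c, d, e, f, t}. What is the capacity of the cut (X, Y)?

37

Edges leaving {s, b}: s→a (11), s→c (12), s→t (8), b→f (6).
Cut capacity = 11 + 12 + 8 + 6 = 37.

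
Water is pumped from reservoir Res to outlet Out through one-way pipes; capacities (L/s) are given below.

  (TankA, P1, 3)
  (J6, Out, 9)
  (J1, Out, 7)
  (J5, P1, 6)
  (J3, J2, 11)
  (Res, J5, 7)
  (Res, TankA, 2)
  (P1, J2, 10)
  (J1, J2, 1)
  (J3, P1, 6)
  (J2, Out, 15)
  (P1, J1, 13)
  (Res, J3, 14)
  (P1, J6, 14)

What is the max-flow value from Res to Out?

Augment Res→J3→J2→Out: bottleneck 11, flow now 11.
Augment Res→J3→P1→J6→Out: bottleneck 3, flow now 14.
Augment Res→TankA→P1→J6→Out: bottleneck 2, flow now 16.
Augment Res→J5→P1→J6→Out: bottleneck 4, flow now 20.
Augment Res→J5→P1→J1→Out: bottleneck 2, flow now 22.
No augmenting path remains; maximum flow = 22.
In the residual graph, reachable from Res: {Res, J5}.
Min-cut edges: Res→J3 (14), Res→TankA (2), J5→P1 (6); capacity 14 + 2 + 6 = 22.
This cut is saturated, so no flow can exceed 22.

22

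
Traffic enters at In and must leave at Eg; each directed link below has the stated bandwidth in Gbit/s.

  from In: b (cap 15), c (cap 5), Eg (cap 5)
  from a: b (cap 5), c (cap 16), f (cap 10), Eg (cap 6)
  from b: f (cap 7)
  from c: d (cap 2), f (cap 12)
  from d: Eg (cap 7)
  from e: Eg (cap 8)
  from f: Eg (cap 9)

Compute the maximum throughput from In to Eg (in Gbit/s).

Augment In→Eg: bottleneck 5, flow now 5.
Augment In→b→f→Eg: bottleneck 7, flow now 12.
Augment In→c→d→Eg: bottleneck 2, flow now 14.
Augment In→c→f→Eg: bottleneck 2, flow now 16.
No augmenting path remains; maximum flow = 16.
In the residual graph, reachable from In: {In, b, c, f}.
Min-cut edges: In→Eg (5), c→d (2), f→Eg (9); capacity 5 + 2 + 9 = 16.
This cut is saturated, so no flow can exceed 16.

16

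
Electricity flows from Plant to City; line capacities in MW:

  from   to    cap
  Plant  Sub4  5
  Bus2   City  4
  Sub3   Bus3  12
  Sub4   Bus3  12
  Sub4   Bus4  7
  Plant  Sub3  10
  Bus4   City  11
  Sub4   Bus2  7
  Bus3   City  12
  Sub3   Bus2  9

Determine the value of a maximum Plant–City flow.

15

Augment Plant→Sub3→Bus3→City: bottleneck 10, flow now 10.
Augment Plant→Sub4→Bus3→City: bottleneck 2, flow now 12.
Augment Plant→Sub4→Bus4→City: bottleneck 3, flow now 15.
No augmenting path remains; maximum flow = 15.
In the residual graph, reachable from Plant: {Plant}.
Min-cut edges: Plant→Sub3 (10), Plant→Sub4 (5); capacity 10 + 5 = 15.
This cut is saturated, so no flow can exceed 15.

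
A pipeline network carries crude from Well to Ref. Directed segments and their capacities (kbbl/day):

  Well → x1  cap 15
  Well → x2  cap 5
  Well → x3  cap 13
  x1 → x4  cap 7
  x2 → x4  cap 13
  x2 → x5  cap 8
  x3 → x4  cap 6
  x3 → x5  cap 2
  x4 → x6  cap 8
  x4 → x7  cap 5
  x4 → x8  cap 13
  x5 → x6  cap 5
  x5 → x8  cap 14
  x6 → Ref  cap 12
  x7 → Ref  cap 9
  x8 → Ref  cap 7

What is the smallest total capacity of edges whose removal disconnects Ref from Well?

20

Augment Well→x1→x4→x6→Ref: bottleneck 7, flow now 7.
Augment Well→x2→x4→x6→Ref: bottleneck 1, flow now 8.
Augment Well→x2→x4→x7→Ref: bottleneck 4, flow now 12.
Augment Well→x3→x4→x7→Ref: bottleneck 1, flow now 13.
Augment Well→x3→x4→x8→Ref: bottleneck 5, flow now 18.
Augment Well→x3→x5→x6→Ref: bottleneck 2, flow now 20.
No augmenting path remains; maximum flow = 20.
By max-flow min-cut, the minimum cut capacity equals the max flow.
In the residual graph, reachable from Well: {Well, x1, x3}.
Min-cut edges: Well→x2 (5), x1→x4 (7), x3→x4 (6), x3→x5 (2); capacity 5 + 7 + 6 + 2 = 20.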